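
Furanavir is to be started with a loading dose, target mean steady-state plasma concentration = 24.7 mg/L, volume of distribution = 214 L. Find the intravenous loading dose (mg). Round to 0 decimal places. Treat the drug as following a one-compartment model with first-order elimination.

5286 mg

LD = Css × Vd = 24.7 × 214 = 5286 mg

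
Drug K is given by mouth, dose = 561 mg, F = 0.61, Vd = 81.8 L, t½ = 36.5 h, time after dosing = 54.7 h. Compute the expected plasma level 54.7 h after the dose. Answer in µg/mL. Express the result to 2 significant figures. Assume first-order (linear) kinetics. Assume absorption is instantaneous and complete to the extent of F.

1.5 µg/mL

Amount reaching circulation = F × Dose = 0.61 × 561.0 = 342.2 mg
C₀ = F·Dose / Vd = 342.2 / 81.8 = 4.183 mg/L
k = ln2 / t½ = 0.693147 / 36.5 = 0.01899 h⁻¹
C = C₀ · e^(−k·t) = 4.183 × e^(−0.01899 × 54.7)
  = 4.183 × 0.3539 = 1.480 mg/L
(1.480 mg/L = 1.480 µg/mL)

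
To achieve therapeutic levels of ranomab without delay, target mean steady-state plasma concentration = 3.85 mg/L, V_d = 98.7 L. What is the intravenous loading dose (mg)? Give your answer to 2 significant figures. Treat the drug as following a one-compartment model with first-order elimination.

380 mg

LD = Css × Vd = 3.85 × 98.7 = 380.0 mg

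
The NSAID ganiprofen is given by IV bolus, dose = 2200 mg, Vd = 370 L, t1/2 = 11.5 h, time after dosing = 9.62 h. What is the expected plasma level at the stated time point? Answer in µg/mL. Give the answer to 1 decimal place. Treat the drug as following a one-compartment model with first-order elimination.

C₀ = Dose / Vd = 2200 / 370 = 5.946 mg/L
k = ln2 / t½ = 0.693147 / 11.5 = 0.06027 h⁻¹
C = C₀ · e^(−k·t) = 5.946 × e^(−0.06027 × 9.62)
  = 5.946 × 0.5600 = 3.330 mg/L
(3.330 mg/L = 3.330 µg/mL)

3.3 µg/mL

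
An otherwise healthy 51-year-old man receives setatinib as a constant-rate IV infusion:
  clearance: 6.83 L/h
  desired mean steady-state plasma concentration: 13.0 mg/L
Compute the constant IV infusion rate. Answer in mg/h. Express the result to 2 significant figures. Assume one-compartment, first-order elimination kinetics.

At steady state, infusion rate R₀ = Css × CL = 13.0 × 6.830 = 88.79 mg/h

89 mg/h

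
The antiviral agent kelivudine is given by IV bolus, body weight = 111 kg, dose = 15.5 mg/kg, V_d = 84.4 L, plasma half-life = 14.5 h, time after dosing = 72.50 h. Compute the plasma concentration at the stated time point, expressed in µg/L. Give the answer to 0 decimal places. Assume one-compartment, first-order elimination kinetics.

637 µg/L

Total dose = 15.5 × 111 = 1721 mg
C₀ = Dose / Vd = 1721 / 84.4 = 20.39 mg/L
k = ln2 / t½ = 0.693147 / 14.5 = 0.04780 h⁻¹
t / t½ = 72.50 / 14.5 = 5 half-lives
C = C₀ × (1/2)^5 = 20.39 × 0.03125 = 0.6372 mg/L
Convert: 0.6372 mg/L × 1000 = 637.2 µg/L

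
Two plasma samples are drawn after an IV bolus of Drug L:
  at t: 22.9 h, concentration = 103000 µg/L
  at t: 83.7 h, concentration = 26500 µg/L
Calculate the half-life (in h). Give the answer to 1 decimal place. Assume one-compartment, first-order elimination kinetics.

k = ln(C₁/C₂) / (t₂ − t₁) = ln(103000/26500) / (83.7 − 22.9)
  = 1.358 / 60.80 = 0.02234 h⁻¹
t½ = ln2 / k = 0.693147 / 0.02234 = 31.03 h

31.0 h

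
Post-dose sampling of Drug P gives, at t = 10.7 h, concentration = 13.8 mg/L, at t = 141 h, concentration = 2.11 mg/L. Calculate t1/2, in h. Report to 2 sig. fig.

48 h

k = ln(C₁/C₂) / (t₂ − t₁) = ln(13.8/2.11) / (141 − 10.7)
  = 1.878 / 130.3 = 0.01441 h⁻¹
t½ = ln2 / k = 0.693147 / 0.01441 = 48.10 h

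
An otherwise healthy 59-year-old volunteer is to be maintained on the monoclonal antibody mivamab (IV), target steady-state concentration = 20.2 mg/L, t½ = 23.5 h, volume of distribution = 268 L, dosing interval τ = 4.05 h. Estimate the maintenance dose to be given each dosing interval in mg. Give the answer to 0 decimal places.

647 mg

k = ln2 / t½ = 0.693147 / 23.5 = 0.02950 h⁻¹
CL = k × Vd = 0.02950 × 268 = 7.906 L/h
At steady state, Dose/τ = Css × CL.
Dose = Css × CL × τ = 20.2 × 7.906 × 4.05 = 646.8 mg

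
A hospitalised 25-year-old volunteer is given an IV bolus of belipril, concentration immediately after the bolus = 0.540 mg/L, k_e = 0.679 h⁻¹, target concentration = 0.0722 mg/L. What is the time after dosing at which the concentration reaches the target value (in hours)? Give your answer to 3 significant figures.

2.96 h

t = ln(C₀ / C) / k = ln(0.5400 / 0.0722) / 0.6790
  = ln(7.479) / 0.6790 = 2.012 / 0.6790 = 2.963 h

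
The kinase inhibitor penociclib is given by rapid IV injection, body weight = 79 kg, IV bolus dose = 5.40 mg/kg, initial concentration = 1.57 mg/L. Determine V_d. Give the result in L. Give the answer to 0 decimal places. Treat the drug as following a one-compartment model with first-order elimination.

272 L

Dose = 5.40 × 79 = 426.6 mg
Vd = Dose / C₀ = 426.6 / 1.57 = 271.7 L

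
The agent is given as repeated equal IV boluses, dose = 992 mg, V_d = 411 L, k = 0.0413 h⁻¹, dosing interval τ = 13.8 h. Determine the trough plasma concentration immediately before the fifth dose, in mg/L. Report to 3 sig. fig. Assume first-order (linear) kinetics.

2.82 mg/L

C₀ per dose = Dose / Vd = 992 / 411 = 2.414 mg/L
Fraction remaining after one interval: r = e^(−kτ) = e^(−0.04130 × 13.8) = 0.5656
Before dose 5, 4 doses have been given (aged 1τ, 2τ, 3τ, 4τ).
C_trough = C₀ × (r + r² + … + r^4) = C₀ × r(1−r^4)/(1−r)
        = 2.414 × 0.5656 × (1 − 0.1023) / (1 − 0.5656) = 2.822 mg/L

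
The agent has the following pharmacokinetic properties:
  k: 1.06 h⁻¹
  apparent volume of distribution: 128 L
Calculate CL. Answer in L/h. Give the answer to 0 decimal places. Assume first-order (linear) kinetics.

136 L/h

CL = k × Vd = 1.06 × 128 = 135.7 L/h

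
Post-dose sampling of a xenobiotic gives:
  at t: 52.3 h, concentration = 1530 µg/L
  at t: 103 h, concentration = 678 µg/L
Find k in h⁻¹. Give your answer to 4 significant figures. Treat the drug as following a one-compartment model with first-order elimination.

k = ln(C₁/C₂) / (t₂ − t₁) = ln(1530/678) / (103 − 52.3)
  = 0.8139 / 50.70 = 0.01605 h⁻¹

0.01605 h⁻¹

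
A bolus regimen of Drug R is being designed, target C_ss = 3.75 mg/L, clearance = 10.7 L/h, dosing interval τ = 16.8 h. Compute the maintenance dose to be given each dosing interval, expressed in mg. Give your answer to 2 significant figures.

670 mg

At steady state, Dose/τ = Css × CL.
Dose = Css × CL × τ = 3.75 × 10.70 × 16.8 = 674.1 mg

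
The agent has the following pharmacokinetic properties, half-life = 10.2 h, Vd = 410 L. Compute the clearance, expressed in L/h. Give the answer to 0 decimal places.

k = ln2 / t½ = 0.693147 / 10.2 = 0.06796 h⁻¹
CL = k × Vd = 0.06796 × 410 = 27.86 L/h

28 L/h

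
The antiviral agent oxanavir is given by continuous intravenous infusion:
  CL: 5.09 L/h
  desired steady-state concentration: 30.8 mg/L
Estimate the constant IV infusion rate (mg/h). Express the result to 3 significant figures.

157 mg/h

At steady state, infusion rate R₀ = Css × CL = 30.8 × 5.090 = 156.8 mg/h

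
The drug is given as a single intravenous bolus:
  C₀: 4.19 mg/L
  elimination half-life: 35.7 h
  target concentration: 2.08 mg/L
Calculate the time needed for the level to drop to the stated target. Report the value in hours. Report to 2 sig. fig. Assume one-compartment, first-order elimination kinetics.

k = ln2 / t½ = 0.693147 / 35.7 = 0.01942 h⁻¹
t = ln(C₀ / C) / k = ln(4.190 / 2.08) / 0.01942
  = ln(2.014) / 0.01942 = 0.7001 / 0.01942 = 36.05 h

36 h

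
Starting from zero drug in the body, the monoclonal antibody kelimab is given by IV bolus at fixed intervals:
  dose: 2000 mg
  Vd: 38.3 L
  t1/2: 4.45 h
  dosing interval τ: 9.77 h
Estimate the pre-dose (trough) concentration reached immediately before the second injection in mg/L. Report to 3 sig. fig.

11.4 mg/L

C₀ per dose = Dose / Vd = 2000 / 38.3 = 52.22 mg/L
k = ln2 / t½ = 0.693147 / 4.45 = 0.1558 h⁻¹
Fraction remaining after one interval: r = e^(−kτ) = e^(−0.1558 × 9.77) = 0.2182
Before dose 2, 1 dose has been given (aged 1τ).
C_trough = C₀ × r = 52.22 × 0.2182 = 11.39 mg/L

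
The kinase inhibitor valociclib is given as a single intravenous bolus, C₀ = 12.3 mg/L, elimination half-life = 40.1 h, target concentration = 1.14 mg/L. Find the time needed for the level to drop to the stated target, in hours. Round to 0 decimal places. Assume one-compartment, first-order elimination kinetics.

k = ln2 / t½ = 0.693147 / 40.1 = 0.01729 h⁻¹
t = ln(C₀ / C) / k = ln(12.30 / 1.14) / 0.01729
  = ln(10.79) / 0.01729 = 2.379 / 0.01729 = 137.6 h

138 h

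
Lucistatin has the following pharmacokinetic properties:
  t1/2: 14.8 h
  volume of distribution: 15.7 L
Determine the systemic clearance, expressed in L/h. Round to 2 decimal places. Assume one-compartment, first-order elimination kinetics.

k = ln2 / t½ = 0.693147 / 14.8 = 0.04683 h⁻¹
CL = k × Vd = 0.04683 × 15.7 = 0.7352 L/h

0.74 L/h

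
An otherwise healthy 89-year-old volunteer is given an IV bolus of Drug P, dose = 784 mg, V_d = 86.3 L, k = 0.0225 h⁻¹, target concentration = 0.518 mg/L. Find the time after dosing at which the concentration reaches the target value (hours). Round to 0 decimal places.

127 h

C₀ = Dose / Vd = 784.0 / 86.3 = 9.085 mg/L
t = ln(C₀ / C) / k = ln(9.085 / 0.518) / 0.02250
  = ln(17.54) / 0.02250 = 2.864 / 0.02250 = 127.3 h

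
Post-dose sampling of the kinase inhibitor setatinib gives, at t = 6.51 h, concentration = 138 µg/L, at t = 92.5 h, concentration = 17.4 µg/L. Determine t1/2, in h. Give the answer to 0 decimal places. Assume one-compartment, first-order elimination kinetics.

k = ln(C₁/C₂) / (t₂ − t₁) = ln(138/17.4) / (92.5 − 6.51)
  = 2.071 / 85.99 = 0.02408 h⁻¹
t½ = ln2 / k = 0.693147 / 0.02408 = 28.79 h

29 h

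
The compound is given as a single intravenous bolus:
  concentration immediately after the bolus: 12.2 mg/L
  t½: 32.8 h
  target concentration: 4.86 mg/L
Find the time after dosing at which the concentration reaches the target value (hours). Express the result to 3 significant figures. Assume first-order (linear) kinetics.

k = ln2 / t½ = 0.693147 / 32.8 = 0.02113 h⁻¹
t = ln(C₀ / C) / k = ln(12.20 / 4.86) / 0.02113
  = ln(2.510) / 0.02113 = 0.9203 / 0.02113 = 43.55 h

43.6 h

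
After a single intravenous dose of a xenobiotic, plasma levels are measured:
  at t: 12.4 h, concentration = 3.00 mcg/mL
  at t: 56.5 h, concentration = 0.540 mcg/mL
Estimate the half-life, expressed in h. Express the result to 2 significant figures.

18 h

k = ln(C₁/C₂) / (t₂ − t₁) = ln(3.00/0.540) / (56.5 − 12.4)
  = 1.715 / 44.10 = 0.03889 h⁻¹
t½ = ln2 / k = 0.693147 / 0.03889 = 17.82 h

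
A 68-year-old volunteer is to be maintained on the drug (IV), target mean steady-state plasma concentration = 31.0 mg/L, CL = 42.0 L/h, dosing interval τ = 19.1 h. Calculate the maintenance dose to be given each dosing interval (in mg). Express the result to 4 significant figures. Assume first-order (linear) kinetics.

At steady state, Dose/τ = Css × CL.
Dose = Css × CL × τ = 31.0 × 42.00 × 19.1 = 24870 mg

24870 mg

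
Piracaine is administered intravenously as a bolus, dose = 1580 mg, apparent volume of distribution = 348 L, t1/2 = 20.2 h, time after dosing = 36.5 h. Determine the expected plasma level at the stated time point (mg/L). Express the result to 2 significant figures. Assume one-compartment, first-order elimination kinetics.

1.3 mg/L

C₀ = Dose / Vd = 1580 / 348 = 4.540 mg/L
k = ln2 / t½ = 0.693147 / 20.2 = 0.03431 h⁻¹
C = C₀ · e^(−k·t) = 4.540 × e^(−0.03431 × 36.5)
  = 4.540 × 0.2858 = 1.298 mg/L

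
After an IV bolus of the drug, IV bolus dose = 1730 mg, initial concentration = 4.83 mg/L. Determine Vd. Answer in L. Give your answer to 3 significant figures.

Vd = Dose / C₀ = 1730 / 4.83 = 358.2 L

358 L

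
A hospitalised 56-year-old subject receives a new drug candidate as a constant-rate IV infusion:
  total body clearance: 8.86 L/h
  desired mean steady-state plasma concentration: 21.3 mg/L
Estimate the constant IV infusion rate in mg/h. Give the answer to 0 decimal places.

189 mg/h

At steady state, infusion rate R₀ = Css × CL = 21.3 × 8.860 = 188.7 mg/h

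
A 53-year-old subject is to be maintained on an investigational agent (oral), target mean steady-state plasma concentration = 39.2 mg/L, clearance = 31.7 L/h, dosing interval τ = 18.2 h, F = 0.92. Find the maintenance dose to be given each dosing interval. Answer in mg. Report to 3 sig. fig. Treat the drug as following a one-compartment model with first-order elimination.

24600 mg

At steady state, F × (Dose/τ) = Css × CL.
Dose = Css × CL × τ / F = 39.2 × 31.70 × 18.2 / 0.92 = 24580 mg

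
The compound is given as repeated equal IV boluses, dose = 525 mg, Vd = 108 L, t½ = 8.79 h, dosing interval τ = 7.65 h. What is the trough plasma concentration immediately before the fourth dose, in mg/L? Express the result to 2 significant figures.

4.9 mg/L

C₀ per dose = Dose / Vd = 525 / 108 = 4.861 mg/L
k = ln2 / t½ = 0.693147 / 8.79 = 0.07886 h⁻¹
Fraction remaining after one interval: r = e^(−kτ) = e^(−0.07886 × 7.65) = 0.5470
Before dose 4, 3 doses have been given (aged 1τ, 2τ, 3τ).
C_trough = C₀ × (r + r² + … + r^3) = C₀ × r(1−r^3)/(1−r)
        = 4.861 × 0.5470 × (1 − 0.1637) / (1 − 0.5470) = 4.909 mg/L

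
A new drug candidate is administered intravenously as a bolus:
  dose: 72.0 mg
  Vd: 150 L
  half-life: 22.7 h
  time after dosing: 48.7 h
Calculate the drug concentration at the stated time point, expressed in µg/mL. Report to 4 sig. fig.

C₀ = Dose / Vd = 72.00 / 150 = 0.4800 mg/L
k = ln2 / t½ = 0.693147 / 22.7 = 0.03054 h⁻¹
C = C₀ · e^(−k·t) = 0.4800 × e^(−0.03054 × 48.7)
  = 0.4800 × 0.2260 = 0.1085 mg/L
(0.1085 mg/L = 0.1085 µg/mL)

0.1085 µg/mL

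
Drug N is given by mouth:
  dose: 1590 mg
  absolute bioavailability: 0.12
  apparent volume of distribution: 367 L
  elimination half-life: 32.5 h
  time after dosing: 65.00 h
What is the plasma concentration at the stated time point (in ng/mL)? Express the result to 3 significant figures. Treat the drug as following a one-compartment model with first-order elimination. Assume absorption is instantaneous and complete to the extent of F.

130 ng/mL

Amount reaching circulation = F × Dose = 0.12 × 1590 = 190.8 mg
C₀ = F·Dose / Vd = 190.8 / 367 = 0.5199 mg/L
k = ln2 / t½ = 0.693147 / 32.5 = 0.02133 h⁻¹
t / t½ = 65.00 / 32.5 = 2 half-lives
C = C₀ × (1/2)^2 = 0.5199 × 0.2500 = 0.1300 mg/L
Convert: 0.1300 mg/L × 1000 = 130.0 ng/mL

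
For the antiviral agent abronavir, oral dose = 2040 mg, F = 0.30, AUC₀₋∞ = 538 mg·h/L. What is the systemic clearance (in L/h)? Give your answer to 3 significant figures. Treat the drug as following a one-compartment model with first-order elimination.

1.14 L/h

CL = F·Dose / AUC = 0.30 × 2040 / 538 = 1.138 L/h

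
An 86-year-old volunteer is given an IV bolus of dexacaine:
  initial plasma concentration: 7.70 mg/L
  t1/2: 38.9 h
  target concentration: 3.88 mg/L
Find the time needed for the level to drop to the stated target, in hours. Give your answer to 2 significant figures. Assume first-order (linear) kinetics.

k = ln2 / t½ = 0.693147 / 38.9 = 0.01782 h⁻¹
t = ln(C₀ / C) / k = ln(7.700 / 3.88) / 0.01782
  = ln(1.985) / 0.01782 = 0.6856 / 0.01782 = 38.47 h

38 h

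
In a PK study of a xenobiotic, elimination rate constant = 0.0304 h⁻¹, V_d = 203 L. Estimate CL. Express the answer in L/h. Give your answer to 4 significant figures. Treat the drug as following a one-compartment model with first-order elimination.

6.171 L/h

CL = k × Vd = 0.0304 × 203 = 6.171 L/h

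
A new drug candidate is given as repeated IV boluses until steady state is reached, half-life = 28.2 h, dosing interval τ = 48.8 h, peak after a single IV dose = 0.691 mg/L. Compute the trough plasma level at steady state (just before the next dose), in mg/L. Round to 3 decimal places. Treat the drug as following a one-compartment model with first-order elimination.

0.298 mg/L

k = ln2 / t½ = 0.693147 / 28.2 = 0.02458 h⁻¹
e^(−kτ) = e^(−0.02458 × 48.8) = 0.3013
Accumulation ratio R = 1 / (1 − e^(−kτ)) = 1 / (1 − 0.3013) = 1.431
Steady-state trough = C₀ × R × e^(−kτ) = 0.691 × 1.431 × 0.3013 = 0.2979 mg/L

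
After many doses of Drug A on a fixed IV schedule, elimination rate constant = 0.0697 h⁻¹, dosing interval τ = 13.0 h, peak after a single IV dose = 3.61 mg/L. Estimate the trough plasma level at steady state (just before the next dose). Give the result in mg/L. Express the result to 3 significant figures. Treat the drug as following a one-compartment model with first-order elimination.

2.45 mg/L

e^(−kτ) = e^(−0.06970 × 13.0) = 0.4041
Accumulation ratio R = 1 / (1 − e^(−kτ)) = 1 / (1 − 0.4041) = 1.678
Steady-state trough = C₀ × R × e^(−kτ) = 3.61 × 1.678 × 0.4041 = 2.448 mg/L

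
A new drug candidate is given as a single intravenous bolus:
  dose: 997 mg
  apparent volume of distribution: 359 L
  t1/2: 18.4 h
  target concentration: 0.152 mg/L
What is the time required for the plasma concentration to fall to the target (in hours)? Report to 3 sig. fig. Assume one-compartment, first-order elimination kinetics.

77.1 h

C₀ = Dose / Vd = 997.0 / 359 = 2.777 mg/L
k = ln2 / t½ = 0.693147 / 18.4 = 0.03767 h⁻¹
t = ln(C₀ / C) / k = ln(2.777 / 0.152) / 0.03767
  = ln(18.27) / 0.03767 = 2.905 / 0.03767 = 77.12 h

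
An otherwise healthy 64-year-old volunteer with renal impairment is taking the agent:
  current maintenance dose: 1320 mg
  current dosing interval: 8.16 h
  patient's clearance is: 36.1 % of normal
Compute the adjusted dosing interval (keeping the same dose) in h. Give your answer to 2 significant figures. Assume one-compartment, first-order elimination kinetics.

23 h

To keep the same average steady-state level, dosing rate must scale with clearance.
CL ratio = 36.1 / 100 = 0.3610
New interval (same dose) = 8.16 / 0.3610 = 22.60 h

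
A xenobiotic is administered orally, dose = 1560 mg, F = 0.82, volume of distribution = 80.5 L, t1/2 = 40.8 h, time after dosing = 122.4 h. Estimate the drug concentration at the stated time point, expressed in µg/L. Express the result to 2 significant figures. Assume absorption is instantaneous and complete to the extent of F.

Amount reaching circulation = F × Dose = 0.82 × 1560 = 1279 mg
C₀ = F·Dose / Vd = 1279 / 80.5 = 15.89 mg/L
k = ln2 / t½ = 0.693147 / 40.8 = 0.01699 h⁻¹
t / t½ = 122.4 / 40.8 = 3 half-lives
C = C₀ × (1/2)^3 = 15.89 × 0.1250 = 1.986 mg/L
Convert: 1.986 mg/L × 1000 = 1986 µg/L

2000 µg/L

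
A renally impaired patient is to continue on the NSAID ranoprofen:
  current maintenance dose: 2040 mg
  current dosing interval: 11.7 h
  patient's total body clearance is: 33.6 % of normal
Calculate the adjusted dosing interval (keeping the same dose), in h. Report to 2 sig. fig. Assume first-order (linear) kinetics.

To keep the same average steady-state level, dosing rate must scale with clearance.
CL ratio = 33.6 / 100 = 0.3360
New interval (same dose) = 11.7 / 0.3360 = 34.82 h

35 h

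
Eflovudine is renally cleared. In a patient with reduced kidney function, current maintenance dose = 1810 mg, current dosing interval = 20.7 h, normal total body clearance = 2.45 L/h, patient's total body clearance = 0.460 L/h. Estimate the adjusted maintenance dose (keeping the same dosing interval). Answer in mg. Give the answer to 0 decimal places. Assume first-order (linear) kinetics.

To keep the same average steady-state level, dosing rate must scale with clearance.
CL ratio = 0.460 / 2.45 = 0.1878
New dose (same interval) = 1810 × 0.1878 = 339.9 mg

340 mg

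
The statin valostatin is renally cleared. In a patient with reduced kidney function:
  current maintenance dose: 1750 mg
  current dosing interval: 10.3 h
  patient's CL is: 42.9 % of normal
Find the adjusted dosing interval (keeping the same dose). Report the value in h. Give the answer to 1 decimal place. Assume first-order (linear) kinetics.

24.0 h

To keep the same average steady-state level, dosing rate must scale with clearance.
CL ratio = 42.9 / 100 = 0.4290
New interval (same dose) = 10.3 / 0.4290 = 24.01 h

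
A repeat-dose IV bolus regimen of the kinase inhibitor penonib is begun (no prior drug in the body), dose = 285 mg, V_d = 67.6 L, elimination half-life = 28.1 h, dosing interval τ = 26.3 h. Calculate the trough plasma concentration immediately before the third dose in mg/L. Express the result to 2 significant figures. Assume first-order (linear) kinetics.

3.4 mg/L

C₀ per dose = Dose / Vd = 285 / 67.6 = 4.216 mg/L
k = ln2 / t½ = 0.693147 / 28.1 = 0.02467 h⁻¹
Fraction remaining after one interval: r = e^(−kτ) = e^(−0.02467 × 26.3) = 0.5227
Before dose 3, 2 doses have been given (aged 1τ, 2τ).
C_trough = C₀ × (r + r²) = 4.216 × (0.5227 + 0.2732) = 3.356 mg/L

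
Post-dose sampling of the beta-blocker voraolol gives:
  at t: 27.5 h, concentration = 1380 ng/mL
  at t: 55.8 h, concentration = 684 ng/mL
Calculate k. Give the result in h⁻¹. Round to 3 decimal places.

k = ln(C₁/C₂) / (t₂ − t₁) = ln(1380/684) / (55.8 − 27.5)
  = 0.7019 / 28.30 = 0.02480 h⁻¹

0.025 h⁻¹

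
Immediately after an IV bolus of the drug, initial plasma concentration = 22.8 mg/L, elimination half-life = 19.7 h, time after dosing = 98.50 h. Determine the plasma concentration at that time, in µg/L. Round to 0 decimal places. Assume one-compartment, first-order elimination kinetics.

713 µg/L

k = ln2 / t½ = 0.693147 / 19.7 = 0.03519 h⁻¹
t / t½ = 98.50 / 19.7 = 5 half-lives
C = C₀ × (1/2)^5 = 22.80 × 0.03125 = 0.7125 mg/L
Convert: 0.7125 mg/L × 1000 = 712.5 µg/L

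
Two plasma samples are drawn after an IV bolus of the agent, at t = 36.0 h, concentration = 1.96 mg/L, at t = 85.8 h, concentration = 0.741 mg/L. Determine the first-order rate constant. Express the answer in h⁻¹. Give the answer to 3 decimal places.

0.020 h⁻¹

k = ln(C₁/C₂) / (t₂ − t₁) = ln(1.96/0.741) / (85.8 − 36.0)
  = 0.9727 / 49.80 = 0.01953 h⁻¹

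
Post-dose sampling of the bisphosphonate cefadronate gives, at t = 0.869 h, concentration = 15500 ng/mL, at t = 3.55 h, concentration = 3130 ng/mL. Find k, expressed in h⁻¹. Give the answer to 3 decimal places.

k = ln(C₁/C₂) / (t₂ − t₁) = ln(15500/3130) / (3.55 − 0.869)
  = 1.600 / 2.681 = 0.5968 h⁻¹

0.597 h⁻¹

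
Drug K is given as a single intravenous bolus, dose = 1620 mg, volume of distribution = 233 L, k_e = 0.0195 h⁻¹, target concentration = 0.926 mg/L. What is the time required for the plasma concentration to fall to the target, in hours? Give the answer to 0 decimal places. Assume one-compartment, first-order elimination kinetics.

C₀ = Dose / Vd = 1620 / 233 = 6.953 mg/L
t = ln(C₀ / C) / k = ln(6.953 / 0.926) / 0.01950
  = ln(7.509) / 0.01950 = 2.016 / 0.01950 = 103.4 h

103 h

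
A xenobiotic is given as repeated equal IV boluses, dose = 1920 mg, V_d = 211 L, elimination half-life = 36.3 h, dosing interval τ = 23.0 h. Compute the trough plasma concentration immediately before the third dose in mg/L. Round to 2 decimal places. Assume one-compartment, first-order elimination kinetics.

9.65 mg/L

C₀ per dose = Dose / Vd = 1920 / 211 = 9.100 mg/L
k = ln2 / t½ = 0.693147 / 36.3 = 0.01909 h⁻¹
Fraction remaining after one interval: r = e^(−kτ) = e^(−0.01909 × 23.0) = 0.6446
Before dose 3, 2 doses have been given (aged 1τ, 2τ).
C_trough = C₀ × (r + r²) = 9.100 × (0.6446 + 0.4155) = 9.647 mg/L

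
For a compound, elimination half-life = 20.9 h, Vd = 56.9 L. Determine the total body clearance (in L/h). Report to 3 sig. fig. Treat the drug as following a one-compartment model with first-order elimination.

k = ln2 / t½ = 0.693147 / 20.9 = 0.03316 h⁻¹
CL = k × Vd = 0.03316 × 56.9 = 1.887 L/h

1.89 L/h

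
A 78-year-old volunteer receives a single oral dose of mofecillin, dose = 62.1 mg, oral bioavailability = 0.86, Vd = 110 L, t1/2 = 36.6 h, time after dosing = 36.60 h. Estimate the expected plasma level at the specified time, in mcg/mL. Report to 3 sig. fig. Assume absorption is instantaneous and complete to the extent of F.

0.243 mcg/mL

Amount reaching circulation = F × Dose = 0.86 × 62.10 = 53.41 mg
C₀ = F·Dose / Vd = 53.41 / 110 = 0.4855 mg/L
k = ln2 / t½ = 0.693147 / 36.6 = 0.01894 h⁻¹
t / t½ = 36.60 / 36.6 = 1 half-lives
C = C₀ × (1/2)^1 = 0.4855 × 0.5000 = 0.2428 mg/L
(0.2428 mg/L = 0.2428 mcg/mL)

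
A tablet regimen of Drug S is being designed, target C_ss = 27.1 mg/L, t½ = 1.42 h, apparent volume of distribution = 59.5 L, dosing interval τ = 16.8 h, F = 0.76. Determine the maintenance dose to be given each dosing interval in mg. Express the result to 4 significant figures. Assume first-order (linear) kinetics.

17400 mg

k = ln2 / t½ = 0.693147 / 1.42 = 0.4881 h⁻¹
CL = k × Vd = 0.4881 × 59.5 = 29.04 L/h
At steady state, F × (Dose/τ) = Css × CL.
Dose = Css × CL × τ / F = 27.1 × 29.04 × 16.8 / 0.76 = 17400 mg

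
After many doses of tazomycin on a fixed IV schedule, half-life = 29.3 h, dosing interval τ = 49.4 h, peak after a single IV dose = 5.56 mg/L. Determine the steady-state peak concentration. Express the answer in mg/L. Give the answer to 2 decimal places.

8.07 mg/L

k = ln2 / t½ = 0.693147 / 29.3 = 0.02366 h⁻¹
e^(−kτ) = e^(−0.02366 × 49.4) = 0.3107
Accumulation ratio R = 1 / (1 − e^(−kτ)) = 1 / (1 − 0.3107) = 1.451
Steady-state peak = C₀ × R = 5.56 × 1.451 = 8.068 mg/L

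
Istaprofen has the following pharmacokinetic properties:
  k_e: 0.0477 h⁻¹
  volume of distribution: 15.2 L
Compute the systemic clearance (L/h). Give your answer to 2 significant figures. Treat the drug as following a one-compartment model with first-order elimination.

CL = k × Vd = 0.0477 × 15.2 = 0.7250 L/h

0.73 L/h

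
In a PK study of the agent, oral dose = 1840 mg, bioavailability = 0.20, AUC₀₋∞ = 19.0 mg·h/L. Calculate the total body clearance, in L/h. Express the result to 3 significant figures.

CL = F·Dose / AUC = 0.20 × 1840 / 19.0 = 19.37 L/h

19.4 L/h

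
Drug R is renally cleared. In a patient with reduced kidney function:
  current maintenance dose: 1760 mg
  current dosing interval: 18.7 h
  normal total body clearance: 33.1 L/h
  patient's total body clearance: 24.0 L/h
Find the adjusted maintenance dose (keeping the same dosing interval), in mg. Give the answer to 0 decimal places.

1276 mg

To keep the same average steady-state level, dosing rate must scale with clearance.
CL ratio = 24.0 / 33.1 = 0.7251
New dose (same interval) = 1760 × 0.7251 = 1276 mg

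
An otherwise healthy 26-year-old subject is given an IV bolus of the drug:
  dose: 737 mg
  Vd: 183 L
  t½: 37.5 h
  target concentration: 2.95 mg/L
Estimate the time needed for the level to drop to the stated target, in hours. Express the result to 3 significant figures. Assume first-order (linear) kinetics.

C₀ = Dose / Vd = 737.0 / 183 = 4.027 mg/L
k = ln2 / t½ = 0.693147 / 37.5 = 0.01848 h⁻¹
t = ln(C₀ / C) / k = ln(4.027 / 2.95) / 0.01848
  = ln(1.365) / 0.01848 = 0.3112 / 0.01848 = 16.84 h

16.8 h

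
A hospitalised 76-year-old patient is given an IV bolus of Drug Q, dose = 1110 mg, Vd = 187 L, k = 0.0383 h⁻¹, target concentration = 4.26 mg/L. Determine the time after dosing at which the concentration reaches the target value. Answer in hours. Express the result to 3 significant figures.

8.66 h

C₀ = Dose / Vd = 1110 / 187 = 5.936 mg/L
t = ln(C₀ / C) / k = ln(5.936 / 4.26) / 0.03830
  = ln(1.393) / 0.03830 = 0.3315 / 0.03830 = 8.655 h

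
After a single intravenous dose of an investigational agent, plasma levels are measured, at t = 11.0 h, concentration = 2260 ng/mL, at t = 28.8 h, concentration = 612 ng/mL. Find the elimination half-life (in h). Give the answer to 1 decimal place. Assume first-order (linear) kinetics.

k = ln(C₁/C₂) / (t₂ − t₁) = ln(2260/612) / (28.8 − 11.0)
  = 1.306 / 17.80 = 0.07337 h⁻¹
t½ = ln2 / k = 0.693147 / 0.07337 = 9.447 h

9.4 h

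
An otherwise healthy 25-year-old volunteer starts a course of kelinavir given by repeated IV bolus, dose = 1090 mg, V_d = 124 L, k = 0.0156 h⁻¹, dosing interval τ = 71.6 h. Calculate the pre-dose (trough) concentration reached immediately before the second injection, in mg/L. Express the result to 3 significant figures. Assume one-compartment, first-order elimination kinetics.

C₀ per dose = Dose / Vd = 1090 / 124 = 8.790 mg/L
Fraction remaining after one interval: r = e^(−kτ) = e^(−0.01560 × 71.6) = 0.3273
Before dose 2, 1 dose has been given (aged 1τ).
C_trough = C₀ × r = 8.790 × 0.3273 = 2.877 mg/L

2.88 mg/L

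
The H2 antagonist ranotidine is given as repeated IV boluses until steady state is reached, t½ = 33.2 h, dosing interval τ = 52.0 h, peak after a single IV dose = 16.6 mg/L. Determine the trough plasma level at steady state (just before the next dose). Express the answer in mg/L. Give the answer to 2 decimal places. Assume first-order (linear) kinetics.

8.46 mg/L

k = ln2 / t½ = 0.693147 / 33.2 = 0.02088 h⁻¹
e^(−kτ) = e^(−0.02088 × 52.0) = 0.3376
Accumulation ratio R = 1 / (1 − e^(−kτ)) = 1 / (1 − 0.3376) = 1.510
Steady-state trough = C₀ × R × e^(−kτ) = 16.6 × 1.510 × 0.3376 = 8.462 mg/L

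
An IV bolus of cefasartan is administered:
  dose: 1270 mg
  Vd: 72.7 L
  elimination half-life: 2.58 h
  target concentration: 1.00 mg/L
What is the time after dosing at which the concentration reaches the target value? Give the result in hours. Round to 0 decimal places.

11 h

C₀ = Dose / Vd = 1270 / 72.7 = 17.47 mg/L
k = ln2 / t½ = 0.693147 / 2.58 = 0.2687 h⁻¹
t = ln(C₀ / C) / k = ln(17.47 / 1.00) / 0.2687
  = ln(17.47) / 0.2687 = 2.860 / 0.2687 = 10.64 h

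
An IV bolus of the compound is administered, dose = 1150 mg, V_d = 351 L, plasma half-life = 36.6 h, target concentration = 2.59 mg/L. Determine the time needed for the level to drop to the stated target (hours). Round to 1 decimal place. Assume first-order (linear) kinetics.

C₀ = Dose / Vd = 1150 / 351 = 3.276 mg/L
k = ln2 / t½ = 0.693147 / 36.6 = 0.01894 h⁻¹
t = ln(C₀ / C) / k = ln(3.276 / 2.59) / 0.01894
  = ln(1.265) / 0.01894 = 0.2351 / 0.01894 = 12.41 h

12.4 h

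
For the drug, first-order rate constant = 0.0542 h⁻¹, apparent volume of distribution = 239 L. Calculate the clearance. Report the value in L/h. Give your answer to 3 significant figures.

13.0 L/h

CL = k × Vd = 0.0542 × 239 = 12.95 L/h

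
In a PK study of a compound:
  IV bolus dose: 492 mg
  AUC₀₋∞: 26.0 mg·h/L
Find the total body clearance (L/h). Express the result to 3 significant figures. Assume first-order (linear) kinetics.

18.9 L/h

CL = Dose / AUC = 492 / 26.0 = 18.92 L/h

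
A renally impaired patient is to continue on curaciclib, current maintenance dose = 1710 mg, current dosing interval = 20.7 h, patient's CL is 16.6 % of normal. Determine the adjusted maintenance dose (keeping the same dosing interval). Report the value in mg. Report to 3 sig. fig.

To keep the same average steady-state level, dosing rate must scale with clearance.
CL ratio = 16.6 / 100 = 0.1660
New dose (same interval) = 1710 × 0.1660 = 283.9 mg

284 mg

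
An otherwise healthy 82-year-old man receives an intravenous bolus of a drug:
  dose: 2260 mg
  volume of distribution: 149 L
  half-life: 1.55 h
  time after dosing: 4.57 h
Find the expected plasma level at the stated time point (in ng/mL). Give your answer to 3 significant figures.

C₀ = Dose / Vd = 2260 / 149 = 15.17 mg/L
k = ln2 / t½ = 0.693147 / 1.55 = 0.4472 h⁻¹
C = C₀ · e^(−k·t) = 15.17 × e^(−0.4472 × 4.57)
  = 15.17 × 0.1295 = 1.965 mg/L
Convert: 1.965 mg/L × 1000 = 1965 ng/mL

1970 ng/mL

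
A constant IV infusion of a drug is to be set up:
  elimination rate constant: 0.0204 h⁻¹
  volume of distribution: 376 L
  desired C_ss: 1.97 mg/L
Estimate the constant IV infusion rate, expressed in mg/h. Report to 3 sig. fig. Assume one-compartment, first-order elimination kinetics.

CL = k × Vd = 0.02040 × 376 = 7.670 L/h
At steady state, infusion rate R₀ = Css × CL = 1.97 × 7.670 = 15.11 mg/h

15.1 mg/h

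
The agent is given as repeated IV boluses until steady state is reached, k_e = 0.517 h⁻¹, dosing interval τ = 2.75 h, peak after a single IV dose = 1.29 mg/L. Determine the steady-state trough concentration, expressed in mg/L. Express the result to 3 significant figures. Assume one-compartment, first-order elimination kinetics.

e^(−kτ) = e^(−0.5170 × 2.75) = 0.2413
Accumulation ratio R = 1 / (1 − e^(−kτ)) = 1 / (1 − 0.2413) = 1.318
Steady-state trough = C₀ × R × e^(−kτ) = 1.29 × 1.318 × 0.2413 = 0.4103 mg/L

0.410 mg/L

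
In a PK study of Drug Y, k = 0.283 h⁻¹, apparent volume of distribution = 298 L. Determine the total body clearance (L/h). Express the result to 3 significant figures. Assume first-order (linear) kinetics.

CL = k × Vd = 0.283 × 298 = 84.33 L/h

84.3 L/h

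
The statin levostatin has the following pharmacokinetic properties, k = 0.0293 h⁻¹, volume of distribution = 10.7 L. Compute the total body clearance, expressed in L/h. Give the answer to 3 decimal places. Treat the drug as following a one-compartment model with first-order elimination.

0.314 L/h

CL = k × Vd = 0.0293 × 10.7 = 0.3135 L/h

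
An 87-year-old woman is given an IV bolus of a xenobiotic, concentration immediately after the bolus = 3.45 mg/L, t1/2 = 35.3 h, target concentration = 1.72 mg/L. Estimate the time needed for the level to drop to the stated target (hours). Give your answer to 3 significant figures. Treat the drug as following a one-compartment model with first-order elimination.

35.4 h

k = ln2 / t½ = 0.693147 / 35.3 = 0.01964 h⁻¹
t = ln(C₀ / C) / k = ln(3.450 / 1.72) / 0.01964
  = ln(2.006) / 0.01964 = 0.6961 / 0.01964 = 35.44 h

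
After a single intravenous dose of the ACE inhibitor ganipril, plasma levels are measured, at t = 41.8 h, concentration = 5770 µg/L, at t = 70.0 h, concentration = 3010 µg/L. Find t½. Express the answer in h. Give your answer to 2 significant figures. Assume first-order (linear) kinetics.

k = ln(C₁/C₂) / (t₂ − t₁) = ln(5770/3010) / (70.0 − 41.8)
  = 0.6507 / 28.20 = 0.02307 h⁻¹
t½ = ln2 / k = 0.693147 / 0.02307 = 30.05 h

30 h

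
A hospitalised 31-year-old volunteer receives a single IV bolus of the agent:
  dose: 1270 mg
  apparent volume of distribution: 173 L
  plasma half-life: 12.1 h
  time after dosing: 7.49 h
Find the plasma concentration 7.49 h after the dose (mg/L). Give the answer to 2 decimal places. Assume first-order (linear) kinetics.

C₀ = Dose / Vd = 1270 / 173 = 7.341 mg/L
k = ln2 / t½ = 0.693147 / 12.1 = 0.05728 h⁻¹
C = C₀ · e^(−k·t) = 7.341 × e^(−0.05728 × 7.49)
  = 7.341 × 0.6511 = 4.780 mg/L

4.78 mg/L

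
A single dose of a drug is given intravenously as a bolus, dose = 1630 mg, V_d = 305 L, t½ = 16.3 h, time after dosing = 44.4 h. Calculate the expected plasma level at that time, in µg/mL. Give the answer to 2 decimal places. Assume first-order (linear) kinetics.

0.81 µg/mL

C₀ = Dose / Vd = 1630 / 305 = 5.344 mg/L
k = ln2 / t½ = 0.693147 / 16.3 = 0.04252 h⁻¹
C = C₀ · e^(−k·t) = 5.344 × e^(−0.04252 × 44.4)
  = 5.344 × 0.1514 = 0.8091 mg/L
(0.8091 mg/L = 0.8091 µg/mL)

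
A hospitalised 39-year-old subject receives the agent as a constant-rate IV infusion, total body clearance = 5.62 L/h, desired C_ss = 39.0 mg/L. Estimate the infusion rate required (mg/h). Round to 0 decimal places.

219 mg/h

At steady state, infusion rate R₀ = Css × CL = 39.0 × 5.620 = 219.2 mg/h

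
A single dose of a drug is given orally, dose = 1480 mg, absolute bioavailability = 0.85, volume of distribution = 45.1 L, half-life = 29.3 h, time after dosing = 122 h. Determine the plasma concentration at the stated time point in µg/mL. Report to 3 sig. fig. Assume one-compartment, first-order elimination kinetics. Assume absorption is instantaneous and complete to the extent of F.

1.56 µg/mL

Amount reaching circulation = F × Dose = 0.85 × 1480 = 1258 mg
C₀ = F·Dose / Vd = 1258 / 45.1 = 27.89 mg/L
k = ln2 / t½ = 0.693147 / 29.3 = 0.02366 h⁻¹
C = C₀ · e^(−k·t) = 27.89 × e^(−0.02366 × 122)
  = 27.89 × 0.05577 = 1.555 mg/L
(1.555 mg/L = 1.555 µg/mL)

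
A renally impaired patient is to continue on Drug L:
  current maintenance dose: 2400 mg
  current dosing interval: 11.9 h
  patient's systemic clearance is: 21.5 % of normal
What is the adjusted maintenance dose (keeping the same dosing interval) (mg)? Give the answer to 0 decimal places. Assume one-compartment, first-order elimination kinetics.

516 mg

To keep the same average steady-state level, dosing rate must scale with clearance.
CL ratio = 21.5 / 100 = 0.2150
New dose (same interval) = 2400 × 0.2150 = 516.0 mg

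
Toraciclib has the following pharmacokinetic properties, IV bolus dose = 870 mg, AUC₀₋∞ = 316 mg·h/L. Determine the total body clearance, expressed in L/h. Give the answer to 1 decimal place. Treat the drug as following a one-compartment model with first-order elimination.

2.8 L/h

CL = Dose / AUC = 870 / 316 = 2.753 L/h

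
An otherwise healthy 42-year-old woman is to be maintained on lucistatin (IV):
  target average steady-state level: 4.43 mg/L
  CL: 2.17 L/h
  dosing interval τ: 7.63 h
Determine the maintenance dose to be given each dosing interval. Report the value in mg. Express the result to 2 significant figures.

73 mg

At steady state, Dose/τ = Css × CL.
Dose = Css × CL × τ = 4.43 × 2.170 × 7.63 = 73.35 mg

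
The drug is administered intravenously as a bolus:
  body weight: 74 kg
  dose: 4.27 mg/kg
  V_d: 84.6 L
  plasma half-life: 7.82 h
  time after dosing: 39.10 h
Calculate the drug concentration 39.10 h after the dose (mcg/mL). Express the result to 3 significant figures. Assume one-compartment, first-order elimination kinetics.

0.117 mcg/mL

Total dose = 4.27 × 74 = 316.0 mg
C₀ = Dose / Vd = 316.0 / 84.6 = 3.735 mg/L
k = ln2 / t½ = 0.693147 / 7.82 = 0.08864 h⁻¹
t / t½ = 39.10 / 7.82 = 5 half-lives
C = C₀ × (1/2)^5 = 3.735 × 0.03125 = 0.1167 mg/L
(0.1167 mg/L = 0.1167 mcg/mL)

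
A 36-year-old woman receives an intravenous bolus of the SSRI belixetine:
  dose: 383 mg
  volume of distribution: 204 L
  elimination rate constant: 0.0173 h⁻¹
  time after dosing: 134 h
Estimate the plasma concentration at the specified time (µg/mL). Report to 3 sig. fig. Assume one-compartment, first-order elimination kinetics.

0.185 µg/mL

C₀ = Dose / Vd = 383.0 / 204 = 1.877 mg/L
C = C₀ · e^(−k·t) = 1.877 × e^(−0.01730 × 134)
  = 1.877 × 0.09845 = 0.1848 mg/L
(0.1848 mg/L = 0.1848 µg/mL)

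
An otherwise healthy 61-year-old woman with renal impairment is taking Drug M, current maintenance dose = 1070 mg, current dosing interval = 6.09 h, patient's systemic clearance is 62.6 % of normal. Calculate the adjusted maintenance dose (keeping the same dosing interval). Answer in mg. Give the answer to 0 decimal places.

To keep the same average steady-state level, dosing rate must scale with clearance.
CL ratio = 62.6 / 100 = 0.6260
New dose (same interval) = 1070 × 0.6260 = 669.8 mg

670 mg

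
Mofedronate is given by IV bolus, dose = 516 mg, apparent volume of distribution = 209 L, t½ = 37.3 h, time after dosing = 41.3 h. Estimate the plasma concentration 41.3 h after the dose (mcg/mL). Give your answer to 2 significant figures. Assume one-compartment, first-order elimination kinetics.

C₀ = Dose / Vd = 516.0 / 209 = 2.469 mg/L
k = ln2 / t½ = 0.693147 / 37.3 = 0.01858 h⁻¹
C = C₀ · e^(−k·t) = 2.469 × e^(−0.01858 × 41.3)
  = 2.469 × 0.4642 = 1.146 mg/L
(1.146 mg/L = 1.146 mcg/mL)

1.1 mcg/mL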